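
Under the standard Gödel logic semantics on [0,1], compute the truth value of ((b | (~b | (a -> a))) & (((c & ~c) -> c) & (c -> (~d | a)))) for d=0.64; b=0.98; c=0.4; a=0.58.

~b: Gödel ¬ of 0.98 = 0 (operand ≠ 0)
(a -> a): 0.58 ≤ 0.58, so result = 1
(~b | (a -> a)) = max(0, 1) = 1
(b | (~b | (a -> a))) = max(0.98, 1) = 1
~c: Gödel ¬ of 0.4 = 0 (operand ≠ 0)
(c & ~c) = min(0.4, 0) = 0
((c & ~c) -> c): 0 ≤ 0.4, so result = 1
~d: Gödel ¬ of 0.64 = 0 (operand ≠ 0)
(~d | a) = max(0, 0.58) = 0.58
(c -> (~d | a)): 0.4 ≤ 0.58, so result = 1
(((c & ~c) -> c) & (c -> (~d | a))) = min(1, 1) = 1
((b | (~b | (a -> a))) & (((c & ~c) -> c) & (c -> (~d | a)))) = min(1, 1) = 1

1.00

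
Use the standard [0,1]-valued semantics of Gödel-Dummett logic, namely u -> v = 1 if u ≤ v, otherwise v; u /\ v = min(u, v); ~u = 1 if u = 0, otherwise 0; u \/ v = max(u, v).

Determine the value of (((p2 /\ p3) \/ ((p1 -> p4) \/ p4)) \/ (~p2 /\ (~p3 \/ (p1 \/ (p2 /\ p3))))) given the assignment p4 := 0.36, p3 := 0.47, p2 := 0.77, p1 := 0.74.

(p2 /\ p3) = min(0.77, 0.47) = 0.47
(p1 -> p4): 0.74 > 0.36, so result = 0.36
((p1 -> p4) \/ p4) = max(0.36, 0.36) = 0.36
((p2 /\ p3) \/ ((p1 -> p4) \/ p4)) = max(0.47, 0.36) = 0.47
~p2: Gödel ¬ of 0.77 = 0 (operand ≠ 0)
~p3: Gödel ¬ of 0.47 = 0 (operand ≠ 0)
(p2 /\ p3) = min(0.77, 0.47) = 0.47
(p1 \/ (p2 /\ p3)) = max(0.74, 0.47) = 0.74
(~p3 \/ (p1 \/ (p2 /\ p3))) = max(0, 0.74) = 0.74
(~p2 /\ (~p3 \/ (p1 \/ (p2 /\ p3)))) = min(0, 0.74) = 0
(((p2 /\ p3) \/ ((p1 -> p4) \/ p4)) \/ (~p2 /\ (~p3 \/ (p1 \/ (p2 /\ p3))))) = max(0.47, 0) = 0.47

0.47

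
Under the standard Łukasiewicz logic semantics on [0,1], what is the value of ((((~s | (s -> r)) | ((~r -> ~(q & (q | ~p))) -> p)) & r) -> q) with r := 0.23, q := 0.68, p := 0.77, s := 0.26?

1.00

~s: Łukasiewicz ¬ gives 1 − 0.26 = 0.74
(s -> r): min(1, 1 − 0.26 + 0.23) = 0.97
(~s | (s -> r)) = max(0.74, 0.97) = 0.97
~r: Łukasiewicz ¬ gives 1 − 0.23 = 0.77
~p: Łukasiewicz ¬ gives 1 − 0.77 = 0.23
(q | ~p) = max(0.68, 0.23) = 0.68
(q & (q | ~p)) = min(0.68, 0.68) = 0.68
~(q & (q | ~p)): Łukasiewicz ¬ gives 1 − 0.68 = 0.32
(~r -> ~(q & (q | ~p))): min(1, 1 − 0.77 + 0.32) = 0.55
((~r -> ~(q & (q | ~p))) -> p): min(1, 1 − 0.55 + 0.77) = 1
((~s | (s -> r)) | ((~r -> ~(q & (q | ~p))) -> p)) = max(0.97, 1) = 1
(((~s | (s -> r)) | ((~r -> ~(q & (q | ~p))) -> p)) & r) = min(1, 0.23) = 0.23
((((~s | (s -> r)) | ((~r -> ~(q & (q | ~p))) -> p)) & r) -> q): min(1, 1 − 0.23 + 0.68) = 1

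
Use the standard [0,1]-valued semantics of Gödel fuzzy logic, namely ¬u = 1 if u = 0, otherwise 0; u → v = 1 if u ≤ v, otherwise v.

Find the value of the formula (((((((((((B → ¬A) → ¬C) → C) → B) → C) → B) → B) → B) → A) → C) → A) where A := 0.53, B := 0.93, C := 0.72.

¬A: Gödel ¬ of 0.53 = 0 (operand ≠ 0)
(B → ¬A): 0.93 > 0, so result = 0
¬C: Gödel ¬ of 0.72 = 0 (operand ≠ 0)
((B → ¬A) → ¬C): 0 ≤ 0, so result = 1
(((B → ¬A) → ¬C) → C): 1 > 0.72, so result = 0.72
((((B → ¬A) → ¬C) → C) → B): 0.72 ≤ 0.93, so result = 1
(((((B → ¬A) → ¬C) → C) → B) → C): 1 > 0.72, so result = 0.72
((((((B → ¬A) → ¬C) → C) → B) → C) → B): 0.72 ≤ 0.93, so result = 1
(((((((B → ¬A) → ¬C) → C) → B) → C) → B) → B): 1 > 0.93, so result = 0.93
((((((((B → ¬A) → ¬C) → C) → B) → C) → B) → B) → B): 0.93 ≤ 0.93, so result = 1
(((((((((B → ¬A) → ¬C) → C) → B) → C) → B) → B) → B) → A): 1 > 0.53, so result = 0.53
((((((((((B → ¬A) → ¬C) → C) → B) → C) → B) → B) → B) → A) → C): 0.53 ≤ 0.72, so result = 1
(((((((((((B → ¬A) → ¬C) → C) → B) → C) → B) → B) → B) → A) → C) → A): 1 > 0.53, so result = 0.53

0.53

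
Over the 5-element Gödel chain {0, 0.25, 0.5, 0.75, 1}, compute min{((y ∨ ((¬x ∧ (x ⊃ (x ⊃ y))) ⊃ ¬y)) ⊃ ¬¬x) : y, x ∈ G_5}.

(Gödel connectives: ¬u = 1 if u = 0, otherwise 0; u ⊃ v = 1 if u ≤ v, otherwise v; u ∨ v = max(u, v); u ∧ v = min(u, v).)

0.00

The minimum is attained at y = 0, x = 0:
  ¬x: Gödel ¬ of 0 = 1 (operand is 0)
  (x ⊃ y): 0 ≤ 0, so result = 1
  (x ⊃ (x ⊃ y)): 0 ≤ 1, so result = 1
  (¬x ∧ (x ⊃ (x ⊃ y))) = min(1, 1) = 1
  ¬y: Gödel ¬ of 0 = 1 (operand is 0)
  ((¬x ∧ (x ⊃ (x ⊃ y))) ⊃ ¬y): 1 ≤ 1, so result = 1
  (y ∨ ((¬x ∧ (x ⊃ (x ⊃ y))) ⊃ ¬y)) = max(0, 1) = 1
  ¬x: Gödel ¬ of 0 = 1 (operand is 0)
  ¬¬x: Gödel ¬ of 1 = 0 (operand ≠ 0)
  ((y ∨ ((¬x ∧ (x ⊃ (x ⊃ y))) ⊃ ¬y)) ⊃ ¬¬x): 1 > 0, so result = 0
Checking all 25 assignments confirms none give a value below 0.00.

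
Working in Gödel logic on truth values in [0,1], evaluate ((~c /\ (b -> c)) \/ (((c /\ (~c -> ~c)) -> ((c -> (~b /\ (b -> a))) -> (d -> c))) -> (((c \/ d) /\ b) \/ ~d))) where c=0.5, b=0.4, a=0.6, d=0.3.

0.40

~c: Gödel ¬ of 0.5 = 0 (operand ≠ 0)
(b -> c): 0.4 ≤ 0.5, so result = 1
(~c /\ (b -> c)) = min(0, 1) = 0
~c: Gödel ¬ of 0.5 = 0 (operand ≠ 0)
~c: Gödel ¬ of 0.5 = 0 (operand ≠ 0)
(~c -> ~c): 0 ≤ 0, so result = 1
(c /\ (~c -> ~c)) = min(0.5, 1) = 0.5
~b: Gödel ¬ of 0.4 = 0 (operand ≠ 0)
(b -> a): 0.4 ≤ 0.6, so result = 1
(~b /\ (b -> a)) = min(0, 1) = 0
(c -> (~b /\ (b -> a))): 0.5 > 0, so result = 0
(d -> c): 0.3 ≤ 0.5, so result = 1
((c -> (~b /\ (b -> a))) -> (d -> c)): 0 ≤ 1, so result = 1
((c /\ (~c -> ~c)) -> ((c -> (~b /\ (b -> a))) -> (d -> c))): 0.5 ≤ 1, so result = 1
(c \/ d) = max(0.5, 0.3) = 0.5
((c \/ d) /\ b) = min(0.5, 0.4) = 0.4
~d: Gödel ¬ of 0.3 = 0 (operand ≠ 0)
(((c \/ d) /\ b) \/ ~d) = max(0.4, 0) = 0.4
(((c /\ (~c -> ~c)) -> ((c -> (~b /\ (b -> a))) -> (d -> c))) -> (((c \/ d) /\ b) \/ ~d)): 1 > 0.4, so result = 0.4
((~c /\ (b -> c)) \/ (((c /\ (~c -> ~c)) -> ((c -> (~b /\ (b -> a))) -> (d -> c))) -> (((c \/ d) /\ b) \/ ~d))) = max(0, 0.4) = 0.4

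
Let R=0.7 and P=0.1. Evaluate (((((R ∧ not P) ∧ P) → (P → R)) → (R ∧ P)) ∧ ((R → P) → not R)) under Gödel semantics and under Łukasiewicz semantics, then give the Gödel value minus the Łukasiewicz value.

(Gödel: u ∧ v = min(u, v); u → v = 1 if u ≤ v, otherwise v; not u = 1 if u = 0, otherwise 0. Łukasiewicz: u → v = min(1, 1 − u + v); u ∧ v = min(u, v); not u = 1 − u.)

Gödel evaluation:
  not P: Gödel ¬ of 0.1 = 0 (operand ≠ 0)
  (R ∧ not P) = min(0.7, 0) = 0
  ((R ∧ not P) ∧ P) = min(0, 0.1) = 0
  (P → R): 0.1 ≤ 0.7, so result = 1
  (((R ∧ not P) ∧ P) → (P → R)): 0 ≤ 1, so result = 1
  (R ∧ P) = min(0.7, 0.1) = 0.1
  ((((R ∧ not P) ∧ P) → (P → R)) → (R ∧ P)): 1 > 0.1, so result = 0.1
  (R → P): 0.7 > 0.1, so result = 0.1
  not R: Gödel ¬ of 0.7 = 0 (operand ≠ 0)
  ((R → P) → not R): 0.1 > 0, so result = 0
  (((((R ∧ not P) ∧ P) → (P → R)) → (R ∧ P)) ∧ ((R → P) → not R)) = min(0.1, 0) = 0
  Gödel value = 0
Łukasiewicz evaluation:
  not P: Łukasiewicz ¬ gives 1 − 0.1 = 0.9
  (R ∧ not P) = min(0.7, 0.9) = 0.7
  ((R ∧ not P) ∧ P) = min(0.7, 0.1) = 0.1
  (P → R): min(1, 1 − 0.1 + 0.7) = 1
  (((R ∧ not P) ∧ P) → (P → R)): min(1, 1 − 0.1 + 1) = 1
  (R ∧ P) = min(0.7, 0.1) = 0.1
  ((((R ∧ not P) ∧ P) → (P → R)) → (R ∧ P)): min(1, 1 − 1 + 0.1) = 0.1
  (R → P): min(1, 1 − 0.7 + 0.1) = 0.4
  not R: Łukasiewicz ¬ gives 1 − 0.7 = 0.3
  ((R → P) → not R): min(1, 1 − 0.4 + 0.3) = 0.9
  (((((R ∧ not P) ∧ P) → (P → R)) → (R ∧ P)) ∧ ((R → P) → not R)) = min(0.1, 0.9) = 0.1
  Łukasiewicz value = 0.1
Difference: 0 − 0.1 = -0.10

-0.10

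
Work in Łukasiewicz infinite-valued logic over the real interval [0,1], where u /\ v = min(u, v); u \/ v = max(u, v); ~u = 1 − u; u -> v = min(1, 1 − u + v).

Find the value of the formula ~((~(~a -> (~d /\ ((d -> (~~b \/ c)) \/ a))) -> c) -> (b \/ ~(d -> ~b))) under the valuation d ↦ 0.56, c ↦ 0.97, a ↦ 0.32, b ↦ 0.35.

0.65

~a: Łukasiewicz ¬ gives 1 − 0.32 = 0.68
~d: Łukasiewicz ¬ gives 1 − 0.56 = 0.44
~b: Łukasiewicz ¬ gives 1 − 0.35 = 0.65
~~b: Łukasiewicz ¬ gives 1 − 0.65 = 0.35
(~~b \/ c) = max(0.35, 0.97) = 0.97
(d -> (~~b \/ c)): min(1, 1 − 0.56 + 0.97) = 1
((d -> (~~b \/ c)) \/ a) = max(1, 0.32) = 1
(~d /\ ((d -> (~~b \/ c)) \/ a)) = min(0.44, 1) = 0.44
(~a -> (~d /\ ((d -> (~~b \/ c)) \/ a))): min(1, 1 − 0.68 + 0.44) = 0.76
~(~a -> (~d /\ ((d -> (~~b \/ c)) \/ a))): Łukasiewicz ¬ gives 1 − 0.76 = 0.24
(~(~a -> (~d /\ ((d -> (~~b \/ c)) \/ a))) -> c): min(1, 1 − 0.24 + 0.97) = 1
~b: Łukasiewicz ¬ gives 1 − 0.35 = 0.65
(d -> ~b): min(1, 1 − 0.56 + 0.65) = 1
~(d -> ~b): Łukasiewicz ¬ gives 1 − 1 = 0
(b \/ ~(d -> ~b)) = max(0.35, 0) = 0.35
((~(~a -> (~d /\ ((d -> (~~b \/ c)) \/ a))) -> c) -> (b \/ ~(d -> ~b))): min(1, 1 − 1 + 0.35) = 0.35
~((~(~a -> (~d /\ ((d -> (~~b \/ c)) \/ a))) -> c) -> (b \/ ~(d -> ~b))): Łukasiewicz ¬ gives 1 − 0.35 = 0.65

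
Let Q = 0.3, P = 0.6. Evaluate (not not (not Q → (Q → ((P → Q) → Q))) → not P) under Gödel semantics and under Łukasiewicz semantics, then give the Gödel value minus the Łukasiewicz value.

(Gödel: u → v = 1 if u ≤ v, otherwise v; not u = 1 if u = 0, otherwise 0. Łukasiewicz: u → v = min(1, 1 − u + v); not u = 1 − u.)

Gödel evaluation:
  not Q: Gödel ¬ of 0.3 = 0 (operand ≠ 0)
  (P → Q): 0.6 > 0.3, so result = 0.3
  ((P → Q) → Q): 0.3 ≤ 0.3, so result = 1
  (Q → ((P → Q) → Q)): 0.3 ≤ 1, so result = 1
  (not Q → (Q → ((P → Q) → Q))): 0 ≤ 1, so result = 1
  not (not Q → (Q → ((P → Q) → Q))): Gödel ¬ of 1 = 0 (operand ≠ 0)
  not not (not Q → (Q → ((P → Q) → Q))): Gödel ¬ of 0 = 1 (operand is 0)
  not P: Gödel ¬ of 0.6 = 0 (operand ≠ 0)
  (not not (not Q → (Q → ((P → Q) → Q))) → not P): 1 > 0, so result = 0
  Gödel value = 0
Łukasiewicz evaluation:
  not Q: Łukasiewicz ¬ gives 1 − 0.3 = 0.7
  (P → Q): min(1, 1 − 0.6 + 0.3) = 0.7
  ((P → Q) → Q): min(1, 1 − 0.7 + 0.3) = 0.6
  (Q → ((P → Q) → Q)): min(1, 1 − 0.3 + 0.6) = 1
  (not Q → (Q → ((P → Q) → Q))): min(1, 1 − 0.7 + 1) = 1
  not (not Q → (Q → ((P → Q) → Q))): Łukasiewicz ¬ gives 1 − 1 = 0
  not not (not Q → (Q → ((P → Q) → Q))): Łukasiewicz ¬ gives 1 − 0 = 1
  not P: Łukasiewicz ¬ gives 1 − 0.6 = 0.4
  (not not (not Q → (Q → ((P → Q) → Q))) → not P): min(1, 1 − 1 + 0.4) = 0.4
  Łukasiewicz value = 0.4
Difference: 0 − 0.4 = -0.40

-0.40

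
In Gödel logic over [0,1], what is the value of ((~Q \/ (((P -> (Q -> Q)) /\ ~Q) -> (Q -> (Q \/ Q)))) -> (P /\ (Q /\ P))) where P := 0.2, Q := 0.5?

~Q: Gödel ¬ of 0.5 = 0 (operand ≠ 0)
(Q -> Q): 0.5 ≤ 0.5, so result = 1
(P -> (Q -> Q)): 0.2 ≤ 1, so result = 1
~Q: Gödel ¬ of 0.5 = 0 (operand ≠ 0)
((P -> (Q -> Q)) /\ ~Q) = min(1, 0) = 0
(Q \/ Q) = max(0.5, 0.5) = 0.5
(Q -> (Q \/ Q)): 0.5 ≤ 0.5, so result = 1
(((P -> (Q -> Q)) /\ ~Q) -> (Q -> (Q \/ Q))): 0 ≤ 1, so result = 1
(~Q \/ (((P -> (Q -> Q)) /\ ~Q) -> (Q -> (Q \/ Q)))) = max(0, 1) = 1
(Q /\ P) = min(0.5, 0.2) = 0.2
(P /\ (Q /\ P)) = min(0.2, 0.2) = 0.2
((~Q \/ (((P -> (Q -> Q)) /\ ~Q) -> (Q -> (Q \/ Q)))) -> (P /\ (Q /\ P))): 1 > 0.2, so result = 0.2

0.20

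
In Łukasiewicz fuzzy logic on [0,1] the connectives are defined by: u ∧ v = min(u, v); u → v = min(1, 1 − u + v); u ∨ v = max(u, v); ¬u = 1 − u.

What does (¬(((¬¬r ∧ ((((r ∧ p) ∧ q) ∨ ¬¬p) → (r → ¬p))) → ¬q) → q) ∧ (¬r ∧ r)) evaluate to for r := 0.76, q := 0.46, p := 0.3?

¬r: Łukasiewicz ¬ gives 1 − 0.76 = 0.24
¬¬r: Łukasiewicz ¬ gives 1 − 0.24 = 0.76
(r ∧ p) = min(0.76, 0.3) = 0.3
((r ∧ p) ∧ q) = min(0.3, 0.46) = 0.3
¬p: Łukasiewicz ¬ gives 1 − 0.3 = 0.7
¬¬p: Łukasiewicz ¬ gives 1 − 0.7 = 0.3
(((r ∧ p) ∧ q) ∨ ¬¬p) = max(0.3, 0.3) = 0.3
¬p: Łukasiewicz ¬ gives 1 − 0.3 = 0.7
(r → ¬p): min(1, 1 − 0.76 + 0.7) = 0.94
((((r ∧ p) ∧ q) ∨ ¬¬p) → (r → ¬p)): min(1, 1 − 0.3 + 0.94) = 1
(¬¬r ∧ ((((r ∧ p) ∧ q) ∨ ¬¬p) → (r → ¬p))) = min(0.76, 1) = 0.76
¬q: Łukasiewicz ¬ gives 1 − 0.46 = 0.54
((¬¬r ∧ ((((r ∧ p) ∧ q) ∨ ¬¬p) → (r → ¬p))) → ¬q): min(1, 1 − 0.76 + 0.54) = 0.78
(((¬¬r ∧ ((((r ∧ p) ∧ q) ∨ ¬¬p) → (r → ¬p))) → ¬q) → q): min(1, 1 − 0.78 + 0.46) = 0.68
¬(((¬¬r ∧ ((((r ∧ p) ∧ q) ∨ ¬¬p) → (r → ¬p))) → ¬q) → q): Łukasiewicz ¬ gives 1 − 0.68 = 0.32
¬r: Łukasiewicz ¬ gives 1 − 0.76 = 0.24
(¬r ∧ r) = min(0.24, 0.76) = 0.24
(¬(((¬¬r ∧ ((((r ∧ p) ∧ q) ∨ ¬¬p) → (r → ¬p))) → ¬q) → q) ∧ (¬r ∧ r)) = min(0.32, 0.24) = 0.24

0.24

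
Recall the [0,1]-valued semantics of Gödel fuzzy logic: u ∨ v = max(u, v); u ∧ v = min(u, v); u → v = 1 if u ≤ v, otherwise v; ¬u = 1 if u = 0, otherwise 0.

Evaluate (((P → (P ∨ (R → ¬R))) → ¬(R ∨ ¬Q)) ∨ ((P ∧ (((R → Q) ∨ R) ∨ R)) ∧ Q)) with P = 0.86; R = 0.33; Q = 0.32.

0.32

¬R: Gödel ¬ of 0.33 = 0 (operand ≠ 0)
(R → ¬R): 0.33 > 0, so result = 0
(P ∨ (R → ¬R)) = max(0.86, 0) = 0.86
(P → (P ∨ (R → ¬R))): 0.86 ≤ 0.86, so result = 1
¬Q: Gödel ¬ of 0.32 = 0 (operand ≠ 0)
(R ∨ ¬Q) = max(0.33, 0) = 0.33
¬(R ∨ ¬Q): Gödel ¬ of 0.33 = 0 (operand ≠ 0)
((P → (P ∨ (R → ¬R))) → ¬(R ∨ ¬Q)): 1 > 0, so result = 0
(R → Q): 0.33 > 0.32, so result = 0.32
((R → Q) ∨ R) = max(0.32, 0.33) = 0.33
(((R → Q) ∨ R) ∨ R) = max(0.33, 0.33) = 0.33
(P ∧ (((R → Q) ∨ R) ∨ R)) = min(0.86, 0.33) = 0.33
((P ∧ (((R → Q) ∨ R) ∨ R)) ∧ Q) = min(0.33, 0.32) = 0.32
(((P → (P ∨ (R → ¬R))) → ¬(R ∨ ¬Q)) ∨ ((P ∧ (((R → Q) ∨ R) ∨ R)) ∧ Q)) = max(0, 0.32) = 0.32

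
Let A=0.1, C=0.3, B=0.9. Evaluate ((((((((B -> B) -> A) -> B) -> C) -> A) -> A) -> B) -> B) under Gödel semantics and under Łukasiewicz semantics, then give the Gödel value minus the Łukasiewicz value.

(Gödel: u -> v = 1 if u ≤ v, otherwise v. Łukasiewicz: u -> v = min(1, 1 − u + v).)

Gödel evaluation:
  (B -> B): 0.9 ≤ 0.9, so result = 1
  ((B -> B) -> A): 1 > 0.1, so result = 0.1
  (((B -> B) -> A) -> B): 0.1 ≤ 0.9, so result = 1
  ((((B -> B) -> A) -> B) -> C): 1 > 0.3, so result = 0.3
  (((((B -> B) -> A) -> B) -> C) -> A): 0.3 > 0.1, so result = 0.1
  ((((((B -> B) -> A) -> B) -> C) -> A) -> A): 0.1 ≤ 0.1, so result = 1
  (((((((B -> B) -> A) -> B) -> C) -> A) -> A) -> B): 1 > 0.9, so result = 0.9
  ((((((((B -> B) -> A) -> B) -> C) -> A) -> A) -> B) -> B): 0.9 ≤ 0.9, so result = 1
  Gödel value = 1
Łukasiewicz evaluation:
  (B -> B): min(1, 1 − 0.9 + 0.9) = 1
  ((B -> B) -> A): min(1, 1 − 1 + 0.1) = 0.1
  (((B -> B) -> A) -> B): min(1, 1 − 0.1 + 0.9) = 1
  ((((B -> B) -> A) -> B) -> C): min(1, 1 − 1 + 0.3) = 0.3
  (((((B -> B) -> A) -> B) -> C) -> A): min(1, 1 − 0.3 + 0.1) = 0.8
  ((((((B -> B) -> A) -> B) -> C) -> A) -> A): min(1, 1 − 0.8 + 0.1) = 0.3
  (((((((B -> B) -> A) -> B) -> C) -> A) -> A) -> B): min(1, 1 − 0.3 + 0.9) = 1
  ((((((((B -> B) -> A) -> B) -> C) -> A) -> A) -> B) -> B): min(1, 1 − 1 + 0.9) = 0.9
  Łukasiewicz value = 0.9
Difference: 1 − 0.9 = 0.10

0.10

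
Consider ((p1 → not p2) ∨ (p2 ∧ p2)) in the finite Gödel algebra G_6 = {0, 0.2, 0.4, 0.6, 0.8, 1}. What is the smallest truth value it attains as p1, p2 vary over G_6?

The minimum is attained at p1 = 0.2, p2 = 0.2:
  not p2: Gödel ¬ of 0.2 = 0 (operand ≠ 0)
  (p1 → not p2): 0.2 > 0, so result = 0
  (p2 ∧ p2) = min(0.2, 0.2) = 0.2
  ((p1 → not p2) ∨ (p2 ∧ p2)) = max(0, 0.2) = 0.2
Checking all 36 assignments confirms none give a value below 0.20.

0.20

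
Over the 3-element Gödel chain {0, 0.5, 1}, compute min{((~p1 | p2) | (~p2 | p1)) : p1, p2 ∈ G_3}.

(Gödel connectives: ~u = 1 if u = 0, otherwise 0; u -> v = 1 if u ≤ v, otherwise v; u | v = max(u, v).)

The minimum is attained at p1 = 0.5, p2 = 0.5:
  ~p1: Gödel ¬ of 0.5 = 0 (operand ≠ 0)
  (~p1 | p2) = max(0, 0.5) = 0.5
  ~p2: Gödel ¬ of 0.5 = 0 (operand ≠ 0)
  (~p2 | p1) = max(0, 0.5) = 0.5
  ((~p1 | p2) | (~p2 | p1)) = max(0.5, 0.5) = 0.5
Checking all 9 assignments confirms none give a value below 0.50.

0.50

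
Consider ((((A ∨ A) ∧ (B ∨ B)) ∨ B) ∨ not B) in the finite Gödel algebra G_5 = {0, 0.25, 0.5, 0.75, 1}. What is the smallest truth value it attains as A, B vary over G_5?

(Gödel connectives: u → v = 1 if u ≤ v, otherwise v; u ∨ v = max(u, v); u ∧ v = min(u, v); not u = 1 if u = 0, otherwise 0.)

0.25

The minimum is attained at A = 0, B = 0.25:
  (A ∨ A) = max(0, 0) = 0
  (B ∨ B) = max(0.25, 0.25) = 0.25
  ((A ∨ A) ∧ (B ∨ B)) = min(0, 0.25) = 0
  (((A ∨ A) ∧ (B ∨ B)) ∨ B) = max(0, 0.25) = 0.25
  not B: Gödel ¬ of 0.25 = 0 (operand ≠ 0)
  ((((A ∨ A) ∧ (B ∨ B)) ∨ B) ∨ not B) = max(0.25, 0) = 0.25
Checking all 25 assignments confirms none give a value below 0.25.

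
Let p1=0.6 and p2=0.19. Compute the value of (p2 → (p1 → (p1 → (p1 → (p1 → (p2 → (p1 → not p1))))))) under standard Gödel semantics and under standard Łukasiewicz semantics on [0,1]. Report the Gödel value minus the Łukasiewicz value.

Gödel evaluation:
  not p1: Gödel ¬ of 0.6 = 0 (operand ≠ 0)
  (p1 → not p1): 0.6 > 0, so result = 0
  (p2 → (p1 → not p1)): 0.19 > 0, so result = 0
  (p1 → (p2 → (p1 → not p1))): 0.6 > 0, so result = 0
  (p1 → (p1 → (p2 → (p1 → not p1)))): 0.6 > 0, so result = 0
  (p1 → (p1 → (p1 → (p2 → (p1 → not p1))))): 0.6 > 0, so result = 0
  (p1 → (p1 → (p1 → (p1 → (p2 → (p1 → not p1)))))): 0.6 > 0, so result = 0
  (p2 → (p1 → (p1 → (p1 → (p1 → (p2 → (p1 → not p1))))))): 0.19 > 0, so result = 0
  Gödel value = 0
Łukasiewicz evaluation:
  not p1: Łukasiewicz ¬ gives 1 − 0.6 = 0.4
  (p1 → not p1): min(1, 1 − 0.6 + 0.4) = 0.8
  (p2 → (p1 → not p1)): min(1, 1 − 0.19 + 0.8) = 1
  (p1 → (p2 → (p1 → not p1))): min(1, 1 − 0.6 + 1) = 1
  (p1 → (p1 → (p2 → (p1 → not p1)))): min(1, 1 − 0.6 + 1) = 1
  (p1 → (p1 → (p1 → (p2 → (p1 → not p1))))): min(1, 1 − 0.6 + 1) = 1
  (p1 → (p1 → (p1 → (p1 → (p2 → (p1 → not p1)))))): min(1, 1 − 0.6 + 1) = 1
  (p2 → (p1 → (p1 → (p1 → (p1 → (p2 → (p1 → not p1))))))): min(1, 1 − 0.19 + 1) = 1
  Łukasiewicz value = 1
Difference: 0 − 1 = -1.00

-1.00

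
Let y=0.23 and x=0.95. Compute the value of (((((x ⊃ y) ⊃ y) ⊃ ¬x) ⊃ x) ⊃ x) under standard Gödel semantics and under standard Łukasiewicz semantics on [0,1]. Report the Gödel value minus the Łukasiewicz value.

Gödel evaluation:
  (x ⊃ y): 0.95 > 0.23, so result = 0.23
  ((x ⊃ y) ⊃ y): 0.23 ≤ 0.23, so result = 1
  ¬x: Gödel ¬ of 0.95 = 0 (operand ≠ 0)
  (((x ⊃ y) ⊃ y) ⊃ ¬x): 1 > 0, so result = 0
  ((((x ⊃ y) ⊃ y) ⊃ ¬x) ⊃ x): 0 ≤ 0.95, so result = 1
  (((((x ⊃ y) ⊃ y) ⊃ ¬x) ⊃ x) ⊃ x): 1 > 0.95, so result = 0.95
  Gödel value = 0.95
Łukasiewicz evaluation:
  (x ⊃ y): min(1, 1 − 0.95 + 0.23) = 0.28
  ((x ⊃ y) ⊃ y): min(1, 1 − 0.28 + 0.23) = 0.95
  ¬x: Łukasiewicz ¬ gives 1 − 0.95 = 0.05
  (((x ⊃ y) ⊃ y) ⊃ ¬x): min(1, 1 − 0.95 + 0.05) = 0.1
  ((((x ⊃ y) ⊃ y) ⊃ ¬x) ⊃ x): min(1, 1 − 0.1 + 0.95) = 1
  (((((x ⊃ y) ⊃ y) ⊃ ¬x) ⊃ x) ⊃ x): min(1, 1 − 1 + 0.95) = 0.95
  Łukasiewicz value = 0.95
Difference: 0.95 − 0.95 = 0.00

0.00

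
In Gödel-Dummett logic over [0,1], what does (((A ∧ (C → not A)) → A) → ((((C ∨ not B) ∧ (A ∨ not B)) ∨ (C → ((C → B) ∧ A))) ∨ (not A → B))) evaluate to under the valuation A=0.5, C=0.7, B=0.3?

not A: Gödel ¬ of 0.5 = 0 (operand ≠ 0)
(C → not A): 0.7 > 0, so result = 0
(A ∧ (C → not A)) = min(0.5, 0) = 0
((A ∧ (C → not A)) → A): 0 ≤ 0.5, so result = 1
not B: Gödel ¬ of 0.3 = 0 (operand ≠ 0)
(C ∨ not B) = max(0.7, 0) = 0.7
not B: Gödel ¬ of 0.3 = 0 (operand ≠ 0)
(A ∨ not B) = max(0.5, 0) = 0.5
((C ∨ not B) ∧ (A ∨ not B)) = min(0.7, 0.5) = 0.5
(C → B): 0.7 > 0.3, so result = 0.3
((C → B) ∧ A) = min(0.3, 0.5) = 0.3
(C → ((C → B) ∧ A)): 0.7 > 0.3, so result = 0.3
(((C ∨ not B) ∧ (A ∨ not B)) ∨ (C → ((C → B) ∧ A))) = max(0.5, 0.3) = 0.5
not A: Gödel ¬ of 0.5 = 0 (operand ≠ 0)
(not A → B): 0 ≤ 0.3, so result = 1
((((C ∨ not B) ∧ (A ∨ not B)) ∨ (C → ((C → B) ∧ A))) ∨ (not A → B)) = max(0.5, 1) = 1
(((A ∧ (C → not A)) → A) → ((((C ∨ not B) ∧ (A ∨ not B)) ∨ (C → ((C → B) ∧ A))) ∨ (not A → B))): 1 ≤ 1, so result = 1

1.00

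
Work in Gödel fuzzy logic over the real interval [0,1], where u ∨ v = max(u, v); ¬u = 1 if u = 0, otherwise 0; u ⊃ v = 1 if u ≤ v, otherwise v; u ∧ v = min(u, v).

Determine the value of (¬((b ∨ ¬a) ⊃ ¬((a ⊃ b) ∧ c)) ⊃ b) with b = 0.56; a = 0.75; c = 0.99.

¬a: Gödel ¬ of 0.75 = 0 (operand ≠ 0)
(b ∨ ¬a) = max(0.56, 0) = 0.56
(a ⊃ b): 0.75 > 0.56, so result = 0.56
((a ⊃ b) ∧ c) = min(0.56, 0.99) = 0.56
¬((a ⊃ b) ∧ c): Gödel ¬ of 0.56 = 0 (operand ≠ 0)
((b ∨ ¬a) ⊃ ¬((a ⊃ b) ∧ c)): 0.56 > 0, so result = 0
¬((b ∨ ¬a) ⊃ ¬((a ⊃ b) ∧ c)): Gödel ¬ of 0 = 1 (operand is 0)
(¬((b ∨ ¬a) ⊃ ¬((a ⊃ b) ∧ c)) ⊃ b): 1 > 0.56, so result = 0.56

0.56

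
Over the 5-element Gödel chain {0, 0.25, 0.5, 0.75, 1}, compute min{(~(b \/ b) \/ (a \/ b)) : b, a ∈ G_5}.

The minimum is attained at b = 0.25, a = 0:
  (b \/ b) = max(0.25, 0.25) = 0.25
  ~(b \/ b): Gödel ¬ of 0.25 = 0 (operand ≠ 0)
  (a \/ b) = max(0, 0.25) = 0.25
  (~(b \/ b) \/ (a \/ b)) = max(0, 0.25) = 0.25
Checking all 25 assignments confirms none give a value below 0.25.

0.25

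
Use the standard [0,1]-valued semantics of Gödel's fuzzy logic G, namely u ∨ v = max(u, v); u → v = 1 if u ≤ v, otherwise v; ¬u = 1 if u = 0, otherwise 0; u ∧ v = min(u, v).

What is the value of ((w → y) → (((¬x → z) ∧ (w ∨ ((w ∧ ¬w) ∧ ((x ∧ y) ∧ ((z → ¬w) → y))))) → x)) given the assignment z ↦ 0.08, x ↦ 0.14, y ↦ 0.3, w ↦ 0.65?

0.14

(w → y): 0.65 > 0.3, so result = 0.3
¬x: Gödel ¬ of 0.14 = 0 (operand ≠ 0)
(¬x → z): 0 ≤ 0.08, so result = 1
¬w: Gödel ¬ of 0.65 = 0 (operand ≠ 0)
(w ∧ ¬w) = min(0.65, 0) = 0
(x ∧ y) = min(0.14, 0.3) = 0.14
¬w: Gödel ¬ of 0.65 = 0 (operand ≠ 0)
(z → ¬w): 0.08 > 0, so result = 0
((z → ¬w) → y): 0 ≤ 0.3, so result = 1
((x ∧ y) ∧ ((z → ¬w) → y)) = min(0.14, 1) = 0.14
((w ∧ ¬w) ∧ ((x ∧ y) ∧ ((z → ¬w) → y))) = min(0, 0.14) = 0
(w ∨ ((w ∧ ¬w) ∧ ((x ∧ y) ∧ ((z → ¬w) → y)))) = max(0.65, 0) = 0.65
((¬x → z) ∧ (w ∨ ((w ∧ ¬w) ∧ ((x ∧ y) ∧ ((z → ¬w) → y))))) = min(1, 0.65) = 0.65
(((¬x → z) ∧ (w ∨ ((w ∧ ¬w) ∧ ((x ∧ y) ∧ ((z → ¬w) → y))))) → x): 0.65 > 0.14, so result = 0.14
((w → y) → (((¬x → z) ∧ (w ∨ ((w ∧ ¬w) ∧ ((x ∧ y) ∧ ((z → ¬w) → y))))) → x)): 0.3 > 0.14, so result = 0.14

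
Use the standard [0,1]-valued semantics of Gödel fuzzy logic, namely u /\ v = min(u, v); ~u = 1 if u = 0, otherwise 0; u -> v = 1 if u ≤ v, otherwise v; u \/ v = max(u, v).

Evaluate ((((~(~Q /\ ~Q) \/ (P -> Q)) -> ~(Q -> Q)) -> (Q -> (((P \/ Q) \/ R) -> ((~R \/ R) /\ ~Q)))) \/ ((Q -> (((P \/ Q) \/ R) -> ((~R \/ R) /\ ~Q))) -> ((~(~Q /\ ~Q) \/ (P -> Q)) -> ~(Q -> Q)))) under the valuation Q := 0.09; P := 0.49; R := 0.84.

~Q: Gödel ¬ of 0.09 = 0 (operand ≠ 0)
~Q: Gödel ¬ of 0.09 = 0 (operand ≠ 0)
(~Q /\ ~Q) = min(0, 0) = 0
~(~Q /\ ~Q): Gödel ¬ of 0 = 1 (operand is 0)
(P -> Q): 0.49 > 0.09, so result = 0.09
(~(~Q /\ ~Q) \/ (P -> Q)) = max(1, 0.09) = 1
(Q -> Q): 0.09 ≤ 0.09, so result = 1
~(Q -> Q): Gödel ¬ of 1 = 0 (operand ≠ 0)
((~(~Q /\ ~Q) \/ (P -> Q)) -> ~(Q -> Q)): 1 > 0, so result = 0
(P \/ Q) = max(0.49, 0.09) = 0.49
((P \/ Q) \/ R) = max(0.49, 0.84) = 0.84
~R: Gödel ¬ of 0.84 = 0 (operand ≠ 0)
(~R \/ R) = max(0, 0.84) = 0.84
~Q: Gödel ¬ of 0.09 = 0 (operand ≠ 0)
((~R \/ R) /\ ~Q) = min(0.84, 0) = 0
(((P \/ Q) \/ R) -> ((~R \/ R) /\ ~Q)): 0.84 > 0, so result = 0
(Q -> (((P \/ Q) \/ R) -> ((~R \/ R) /\ ~Q))): 0.09 > 0, so result = 0
(((~(~Q /\ ~Q) \/ (P -> Q)) -> ~(Q -> Q)) -> (Q -> (((P \/ Q) \/ R) -> ((~R \/ R) /\ ~Q)))): 0 ≤ 0, so result = 1
(P \/ Q) = max(0.49, 0.09) = 0.49
((P \/ Q) \/ R) = max(0.49, 0.84) = 0.84
~R: Gödel ¬ of 0.84 = 0 (operand ≠ 0)
(~R \/ R) = max(0, 0.84) = 0.84
~Q: Gödel ¬ of 0.09 = 0 (operand ≠ 0)
((~R \/ R) /\ ~Q) = min(0.84, 0) = 0
(((P \/ Q) \/ R) -> ((~R \/ R) /\ ~Q)): 0.84 > 0, so result = 0
(Q -> (((P \/ Q) \/ R) -> ((~R \/ R) /\ ~Q))): 0.09 > 0, so result = 0
~Q: Gödel ¬ of 0.09 = 0 (operand ≠ 0)
~Q: Gödel ¬ of 0.09 = 0 (operand ≠ 0)
(~Q /\ ~Q) = min(0, 0) = 0
~(~Q /\ ~Q): Gödel ¬ of 0 = 1 (operand is 0)
(P -> Q): 0.49 > 0.09, so result = 0.09
(~(~Q /\ ~Q) \/ (P -> Q)) = max(1, 0.09) = 1
(Q -> Q): 0.09 ≤ 0.09, so result = 1
~(Q -> Q): Gödel ¬ of 1 = 0 (operand ≠ 0)
((~(~Q /\ ~Q) \/ (P -> Q)) -> ~(Q -> Q)): 1 > 0, so result = 0
((Q -> (((P \/ Q) \/ R) -> ((~R \/ R) /\ ~Q))) -> ((~(~Q /\ ~Q) \/ (P -> Q)) -> ~(Q -> Q))): 0 ≤ 0, so result = 1
((((~(~Q /\ ~Q) \/ (P -> Q)) -> ~(Q -> Q)) -> (Q -> (((P \/ Q) \/ R) -> ((~R \/ R) /\ ~Q)))) \/ ((Q -> (((P \/ Q) \/ R) -> ((~R \/ R) /\ ~Q))) -> ((~(~Q /\ ~Q) \/ (P -> Q)) -> ~(Q -> Q)))) = max(1, 1) = 1

1.00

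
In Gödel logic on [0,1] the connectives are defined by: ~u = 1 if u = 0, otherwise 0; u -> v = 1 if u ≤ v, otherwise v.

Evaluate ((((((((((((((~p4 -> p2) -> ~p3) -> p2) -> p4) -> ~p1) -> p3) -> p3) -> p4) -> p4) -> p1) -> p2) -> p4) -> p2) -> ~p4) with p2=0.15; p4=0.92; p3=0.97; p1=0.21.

~p4: Gödel ¬ of 0.92 = 0 (operand ≠ 0)
(~p4 -> p2): 0 ≤ 0.15, so result = 1
~p3: Gödel ¬ of 0.97 = 0 (operand ≠ 0)
((~p4 -> p2) -> ~p3): 1 > 0, so result = 0
(((~p4 -> p2) -> ~p3) -> p2): 0 ≤ 0.15, so result = 1
((((~p4 -> p2) -> ~p3) -> p2) -> p4): 1 > 0.92, so result = 0.92
~p1: Gödel ¬ of 0.21 = 0 (operand ≠ 0)
(((((~p4 -> p2) -> ~p3) -> p2) -> p4) -> ~p1): 0.92 > 0, so result = 0
((((((~p4 -> p2) -> ~p3) -> p2) -> p4) -> ~p1) -> p3): 0 ≤ 0.97, so result = 1
(((((((~p4 -> p2) -> ~p3) -> p2) -> p4) -> ~p1) -> p3) -> p3): 1 > 0.97, so result = 0.97
((((((((~p4 -> p2) -> ~p3) -> p2) -> p4) -> ~p1) -> p3) -> p3) -> p4): 0.97 > 0.92, so result = 0.92
(((((((((~p4 -> p2) -> ~p3) -> p2) -> p4) -> ~p1) -> p3) -> p3) -> p4) -> p4): 0.92 ≤ 0.92, so result = 1
((((((((((~p4 -> p2) -> ~p3) -> p2) -> p4) -> ~p1) -> p3) -> p3) -> p4) -> p4) -> p1): 1 > 0.21, so result = 0.21
(((((((((((~p4 -> p2) -> ~p3) -> p2) -> p4) -> ~p1) -> p3) -> p3) -> p4) -> p4) -> p1) -> p2): 0.21 > 0.15, so result = 0.15
((((((((((((~p4 -> p2) -> ~p3) -> p2) -> p4) -> ~p1) -> p3) -> p3) -> p4) -> p4) -> p1) -> p2) -> p4): 0.15 ≤ 0.92, so result = 1
(((((((((((((~p4 -> p2) -> ~p3) -> p2) -> p4) -> ~p1) -> p3) -> p3) -> p4) -> p4) -> p1) -> p2) -> p4) -> p2): 1 > 0.15, so result = 0.15
~p4: Gödel ¬ of 0.92 = 0 (operand ≠ 0)
((((((((((((((~p4 -> p2) -> ~p3) -> p2) -> p4) -> ~p1) -> p3) -> p3) -> p4) -> p4) -> p1) -> p2) -> p4) -> p2) -> ~p4): 0.15 > 0, so result = 0

0.00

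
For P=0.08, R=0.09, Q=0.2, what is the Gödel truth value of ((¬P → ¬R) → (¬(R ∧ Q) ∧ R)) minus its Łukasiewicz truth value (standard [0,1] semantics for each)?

-0.10

Gödel evaluation:
  ¬P: Gödel ¬ of 0.08 = 0 (operand ≠ 0)
  ¬R: Gödel ¬ of 0.09 = 0 (operand ≠ 0)
  (¬P → ¬R): 0 ≤ 0, so result = 1
  (R ∧ Q) = min(0.09, 0.2) = 0.09
  ¬(R ∧ Q): Gödel ¬ of 0.09 = 0 (operand ≠ 0)
  (¬(R ∧ Q) ∧ R) = min(0, 0.09) = 0
  ((¬P → ¬R) → (¬(R ∧ Q) ∧ R)): 1 > 0, so result = 0
  Gödel value = 0
Łukasiewicz evaluation:
  ¬P: Łukasiewicz ¬ gives 1 − 0.08 = 0.92
  ¬R: Łukasiewicz ¬ gives 1 − 0.09 = 0.91
  (¬P → ¬R): min(1, 1 − 0.92 + 0.91) = 0.99
  (R ∧ Q) = min(0.09, 0.2) = 0.09
  ¬(R ∧ Q): Łukasiewicz ¬ gives 1 − 0.09 = 0.91
  (¬(R ∧ Q) ∧ R) = min(0.91, 0.09) = 0.09
  ((¬P → ¬R) → (¬(R ∧ Q) ∧ R)): min(1, 1 − 0.99 + 0.09) = 0.1
  Łukasiewicz value = 0.1
Difference: 0 − 0.1 = -0.10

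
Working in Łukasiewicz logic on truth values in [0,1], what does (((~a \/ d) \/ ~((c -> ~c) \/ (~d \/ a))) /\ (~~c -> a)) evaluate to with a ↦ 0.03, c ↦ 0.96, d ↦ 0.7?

~a: Łukasiewicz ¬ gives 1 − 0.03 = 0.97
(~a \/ d) = max(0.97, 0.7) = 0.97
~c: Łukasiewicz ¬ gives 1 − 0.96 = 0.04
(c -> ~c): min(1, 1 − 0.96 + 0.04) = 0.08
~d: Łukasiewicz ¬ gives 1 − 0.7 = 0.3
(~d \/ a) = max(0.3, 0.03) = 0.3
((c -> ~c) \/ (~d \/ a)) = max(0.08, 0.3) = 0.3
~((c -> ~c) \/ (~d \/ a)): Łukasiewicz ¬ gives 1 − 0.3 = 0.7
((~a \/ d) \/ ~((c -> ~c) \/ (~d \/ a))) = max(0.97, 0.7) = 0.97
~c: Łukasiewicz ¬ gives 1 − 0.96 = 0.04
~~c: Łukasiewicz ¬ gives 1 − 0.04 = 0.96
(~~c -> a): min(1, 1 − 0.96 + 0.03) = 0.07
(((~a \/ d) \/ ~((c -> ~c) \/ (~d \/ a))) /\ (~~c -> a)) = min(0.97, 0.07) = 0.07

0.07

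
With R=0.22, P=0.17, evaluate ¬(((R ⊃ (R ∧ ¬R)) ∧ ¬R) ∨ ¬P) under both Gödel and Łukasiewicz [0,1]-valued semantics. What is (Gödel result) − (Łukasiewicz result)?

Gödel evaluation:
  ¬R: Gödel ¬ of 0.22 = 0 (operand ≠ 0)
  (R ∧ ¬R) = min(0.22, 0) = 0
  (R ⊃ (R ∧ ¬R)): 0.22 > 0, so result = 0
  ¬R: Gödel ¬ of 0.22 = 0 (operand ≠ 0)
  ((R ⊃ (R ∧ ¬R)) ∧ ¬R) = min(0, 0) = 0
  ¬P: Gödel ¬ of 0.17 = 0 (operand ≠ 0)
  (((R ⊃ (R ∧ ¬R)) ∧ ¬R) ∨ ¬P) = max(0, 0) = 0
  ¬(((R ⊃ (R ∧ ¬R)) ∧ ¬R) ∨ ¬P): Gödel ¬ of 0 = 1 (operand is 0)
  Gödel value = 1
Łukasiewicz evaluation:
  ¬R: Łukasiewicz ¬ gives 1 − 0.22 = 0.78
  (R ∧ ¬R) = min(0.22, 0.78) = 0.22
  (R ⊃ (R ∧ ¬R)): min(1, 1 − 0.22 + 0.22) = 1
  ¬R: Łukasiewicz ¬ gives 1 − 0.22 = 0.78
  ((R ⊃ (R ∧ ¬R)) ∧ ¬R) = min(1, 0.78) = 0.78
  ¬P: Łukasiewicz ¬ gives 1 − 0.17 = 0.83
  (((R ⊃ (R ∧ ¬R)) ∧ ¬R) ∨ ¬P) = max(0.78, 0.83) = 0.83
  ¬(((R ⊃ (R ∧ ¬R)) ∧ ¬R) ∨ ¬P): Łukasiewicz ¬ gives 1 − 0.83 = 0.17
  Łukasiewicz value = 0.17
Difference: 1 − 0.17 = 0.83

0.83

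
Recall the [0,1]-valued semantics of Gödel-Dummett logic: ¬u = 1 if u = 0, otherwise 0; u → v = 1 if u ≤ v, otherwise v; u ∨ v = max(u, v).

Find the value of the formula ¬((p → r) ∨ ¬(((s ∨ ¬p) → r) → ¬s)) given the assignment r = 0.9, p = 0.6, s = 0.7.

(p → r): 0.6 ≤ 0.9, so result = 1
¬p: Gödel ¬ of 0.6 = 0 (operand ≠ 0)
(s ∨ ¬p) = max(0.7, 0) = 0.7
((s ∨ ¬p) → r): 0.7 ≤ 0.9, so result = 1
¬s: Gödel ¬ of 0.7 = 0 (operand ≠ 0)
(((s ∨ ¬p) → r) → ¬s): 1 > 0, so result = 0
¬(((s ∨ ¬p) → r) → ¬s): Gödel ¬ of 0 = 1 (operand is 0)
((p → r) ∨ ¬(((s ∨ ¬p) → r) → ¬s)) = max(1, 1) = 1
¬((p → r) ∨ ¬(((s ∨ ¬p) → r) → ¬s)): Gödel ¬ of 1 = 0 (operand ≠ 0)

0.00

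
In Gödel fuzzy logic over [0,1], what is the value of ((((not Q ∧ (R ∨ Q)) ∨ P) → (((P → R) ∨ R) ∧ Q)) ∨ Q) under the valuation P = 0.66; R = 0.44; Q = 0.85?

0.85

not Q: Gödel ¬ of 0.85 = 0 (operand ≠ 0)
(R ∨ Q) = max(0.44, 0.85) = 0.85
(not Q ∧ (R ∨ Q)) = min(0, 0.85) = 0
((not Q ∧ (R ∨ Q)) ∨ P) = max(0, 0.66) = 0.66
(P → R): 0.66 > 0.44, so result = 0.44
((P → R) ∨ R) = max(0.44, 0.44) = 0.44
(((P → R) ∨ R) ∧ Q) = min(0.44, 0.85) = 0.44
(((not Q ∧ (R ∨ Q)) ∨ P) → (((P → R) ∨ R) ∧ Q)): 0.66 > 0.44, so result = 0.44
((((not Q ∧ (R ∨ Q)) ∨ P) → (((P → R) ∨ R) ∧ Q)) ∨ Q) = max(0.44, 0.85) = 0.85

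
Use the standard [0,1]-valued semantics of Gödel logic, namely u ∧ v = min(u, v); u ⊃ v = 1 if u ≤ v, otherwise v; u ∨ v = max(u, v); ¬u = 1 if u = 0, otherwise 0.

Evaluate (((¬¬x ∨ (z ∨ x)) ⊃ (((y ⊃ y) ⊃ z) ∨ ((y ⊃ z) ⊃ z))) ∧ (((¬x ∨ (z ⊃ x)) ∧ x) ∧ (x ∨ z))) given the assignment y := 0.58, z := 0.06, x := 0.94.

0.94

¬x: Gödel ¬ of 0.94 = 0 (operand ≠ 0)
¬¬x: Gödel ¬ of 0 = 1 (operand is 0)
(z ∨ x) = max(0.06, 0.94) = 0.94
(¬¬x ∨ (z ∨ x)) = max(1, 0.94) = 1
(y ⊃ y): 0.58 ≤ 0.58, so result = 1
((y ⊃ y) ⊃ z): 1 > 0.06, so result = 0.06
(y ⊃ z): 0.58 > 0.06, so result = 0.06
((y ⊃ z) ⊃ z): 0.06 ≤ 0.06, so result = 1
(((y ⊃ y) ⊃ z) ∨ ((y ⊃ z) ⊃ z)) = max(0.06, 1) = 1
((¬¬x ∨ (z ∨ x)) ⊃ (((y ⊃ y) ⊃ z) ∨ ((y ⊃ z) ⊃ z))): 1 ≤ 1, so result = 1
¬x: Gödel ¬ of 0.94 = 0 (operand ≠ 0)
(z ⊃ x): 0.06 ≤ 0.94, so result = 1
(¬x ∨ (z ⊃ x)) = max(0, 1) = 1
((¬x ∨ (z ⊃ x)) ∧ x) = min(1, 0.94) = 0.94
(x ∨ z) = max(0.94, 0.06) = 0.94
(((¬x ∨ (z ⊃ x)) ∧ x) ∧ (x ∨ z)) = min(0.94, 0.94) = 0.94
(((¬¬x ∨ (z ∨ x)) ⊃ (((y ⊃ y) ⊃ z) ∨ ((y ⊃ z) ⊃ z))) ∧ (((¬x ∨ (z ⊃ x)) ∧ x) ∧ (x ∨ z))) = min(1, 0.94) = 0.94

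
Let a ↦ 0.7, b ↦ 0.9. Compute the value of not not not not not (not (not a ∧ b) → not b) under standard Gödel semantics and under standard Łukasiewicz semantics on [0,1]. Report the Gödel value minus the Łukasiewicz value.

0.40

Gödel evaluation:
  not a: Gödel ¬ of 0.7 = 0 (operand ≠ 0)
  (not a ∧ b) = min(0, 0.9) = 0
  not (not a ∧ b): Gödel ¬ of 0 = 1 (operand is 0)
  not b: Gödel ¬ of 0.9 = 0 (operand ≠ 0)
  (not (not a ∧ b) → not b): 1 > 0, so result = 0
  not (not (not a ∧ b) → not b): Gödel ¬ of 0 = 1 (operand is 0)
  not not (not (not a ∧ b) → not b): Gödel ¬ of 1 = 0 (operand ≠ 0)
  not not not (not (not a ∧ b) → not b): Gödel ¬ of 0 = 1 (operand is 0)
  not not not not (not (not a ∧ b) → not b): Gödel ¬ of 1 = 0 (operand ≠ 0)
  not not not not not (not (not a ∧ b) → not b): Gödel ¬ of 0 = 1 (operand is 0)
  Gödel value = 1
Łukasiewicz evaluation:
  not a: Łukasiewicz ¬ gives 1 − 0.7 = 0.3
  (not a ∧ b) = min(0.3, 0.9) = 0.3
  not (not a ∧ b): Łukasiewicz ¬ gives 1 − 0.3 = 0.7
  not b: Łukasiewicz ¬ gives 1 − 0.9 = 0.1
  (not (not a ∧ b) → not b): min(1, 1 − 0.7 + 0.1) = 0.4
  not (not (not a ∧ b) → not b): Łukasiewicz ¬ gives 1 − 0.4 = 0.6
  not not (not (not a ∧ b) → not b): Łukasiewicz ¬ gives 1 − 0.6 = 0.4
  not not not (not (not a ∧ b) → not b): Łukasiewicz ¬ gives 1 − 0.4 = 0.6
  not not not not (not (not a ∧ b) → not b): Łukasiewicz ¬ gives 1 − 0.6 = 0.4
  not not not not not (not (not a ∧ b) → not b): Łukasiewicz ¬ gives 1 − 0.4 = 0.6
  Łukasiewicz value = 0.6
Difference: 1 − 0.6 = 0.40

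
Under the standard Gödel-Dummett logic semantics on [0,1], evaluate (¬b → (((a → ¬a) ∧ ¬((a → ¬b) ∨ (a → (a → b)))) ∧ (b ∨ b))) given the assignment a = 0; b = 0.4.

1.00

¬b: Gödel ¬ of 0.4 = 0 (operand ≠ 0)
¬a: Gödel ¬ of 0 = 1 (operand is 0)
(a → ¬a): 0 ≤ 1, so result = 1
¬b: Gödel ¬ of 0.4 = 0 (operand ≠ 0)
(a → ¬b): 0 ≤ 0, so result = 1
(a → b): 0 ≤ 0.4, so result = 1
(a → (a → b)): 0 ≤ 1, so result = 1
((a → ¬b) ∨ (a → (a → b))) = max(1, 1) = 1
¬((a → ¬b) ∨ (a → (a → b))): Gödel ¬ of 1 = 0 (operand ≠ 0)
((a → ¬a) ∧ ¬((a → ¬b) ∨ (a → (a → b)))) = min(1, 0) = 0
(b ∨ b) = max(0.4, 0.4) = 0.4
(((a → ¬a) ∧ ¬((a → ¬b) ∨ (a → (a → b)))) ∧ (b ∨ b)) = min(0, 0.4) = 0
(¬b → (((a → ¬a) ∧ ¬((a → ¬b) ∨ (a → (a → b)))) ∧ (b ∨ b))): 0 ≤ 0, so result = 1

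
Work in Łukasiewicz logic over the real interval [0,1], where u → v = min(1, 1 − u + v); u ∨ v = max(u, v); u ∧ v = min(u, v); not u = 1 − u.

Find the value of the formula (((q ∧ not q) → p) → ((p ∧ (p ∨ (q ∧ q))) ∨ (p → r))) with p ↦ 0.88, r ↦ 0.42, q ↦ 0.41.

not q: Łukasiewicz ¬ gives 1 − 0.41 = 0.59
(q ∧ not q) = min(0.41, 0.59) = 0.41
((q ∧ not q) → p): min(1, 1 − 0.41 + 0.88) = 1
(q ∧ q) = min(0.41, 0.41) = 0.41
(p ∨ (q ∧ q)) = max(0.88, 0.41) = 0.88
(p ∧ (p ∨ (q ∧ q))) = min(0.88, 0.88) = 0.88
(p → r): min(1, 1 − 0.88 + 0.42) = 0.54
((p ∧ (p ∨ (q ∧ q))) ∨ (p → r)) = max(0.88, 0.54) = 0.88
(((q ∧ not q) → p) → ((p ∧ (p ∨ (q ∧ q))) ∨ (p → r))): min(1, 1 − 1 + 0.88) = 0.88

0.88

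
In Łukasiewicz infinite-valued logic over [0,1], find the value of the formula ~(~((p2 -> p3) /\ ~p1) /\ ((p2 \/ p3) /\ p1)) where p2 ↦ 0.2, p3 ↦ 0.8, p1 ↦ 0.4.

(p2 -> p3): min(1, 1 − 0.2 + 0.8) = 1
~p1: Łukasiewicz ¬ gives 1 − 0.4 = 0.6
((p2 -> p3) /\ ~p1) = min(1, 0.6) = 0.6
~((p2 -> p3) /\ ~p1): Łukasiewicz ¬ gives 1 − 0.6 = 0.4
(p2 \/ p3) = max(0.2, 0.8) = 0.8
((p2 \/ p3) /\ p1) = min(0.8, 0.4) = 0.4
(~((p2 -> p3) /\ ~p1) /\ ((p2 \/ p3) /\ p1)) = min(0.4, 0.4) = 0.4
~(~((p2 -> p3) /\ ~p1) /\ ((p2 \/ p3) /\ p1)): Łukasiewicz ¬ gives 1 − 0.4 = 0.6

0.60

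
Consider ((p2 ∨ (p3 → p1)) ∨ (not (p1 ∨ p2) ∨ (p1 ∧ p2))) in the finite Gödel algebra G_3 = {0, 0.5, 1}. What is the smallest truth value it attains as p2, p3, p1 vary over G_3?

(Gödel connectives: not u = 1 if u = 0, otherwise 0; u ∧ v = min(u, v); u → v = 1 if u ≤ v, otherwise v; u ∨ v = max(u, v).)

The minimum is attained at p2 = 0, p3 = 1, p1 = 0.5:
  (p3 → p1): 1 > 0.5, so result = 0.5
  (p2 ∨ (p3 → p1)) = max(0, 0.5) = 0.5
  (p1 ∨ p2) = max(0.5, 0) = 0.5
  not (p1 ∨ p2): Gödel ¬ of 0.5 = 0 (operand ≠ 0)
  (p1 ∧ p2) = min(0.5, 0) = 0
  (not (p1 ∨ p2) ∨ (p1 ∧ p2)) = max(0, 0) = 0
  ((p2 ∨ (p3 → p1)) ∨ (not (p1 ∨ p2) ∨ (p1 ∧ p2))) = max(0.5, 0) = 0.5
Checking all 27 assignments confirms none give a value below 0.50.

0.50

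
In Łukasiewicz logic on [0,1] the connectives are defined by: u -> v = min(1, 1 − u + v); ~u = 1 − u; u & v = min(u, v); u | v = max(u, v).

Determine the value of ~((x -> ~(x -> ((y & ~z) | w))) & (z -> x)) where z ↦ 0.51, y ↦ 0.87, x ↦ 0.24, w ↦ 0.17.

~z: Łukasiewicz ¬ gives 1 − 0.51 = 0.49
(y & ~z) = min(0.87, 0.49) = 0.49
((y & ~z) | w) = max(0.49, 0.17) = 0.49
(x -> ((y & ~z) | w)): min(1, 1 − 0.24 + 0.49) = 1
~(x -> ((y & ~z) | w)): Łukasiewicz ¬ gives 1 − 1 = 0
(x -> ~(x -> ((y & ~z) | w))): min(1, 1 − 0.24 + 0) = 0.76
(z -> x): min(1, 1 − 0.51 + 0.24) = 0.73
((x -> ~(x -> ((y & ~z) | w))) & (z -> x)) = min(0.76, 0.73) = 0.73
~((x -> ~(x -> ((y & ~z) | w))) & (z -> x)): Łukasiewicz ¬ gives 1 − 0.73 = 0.27

0.27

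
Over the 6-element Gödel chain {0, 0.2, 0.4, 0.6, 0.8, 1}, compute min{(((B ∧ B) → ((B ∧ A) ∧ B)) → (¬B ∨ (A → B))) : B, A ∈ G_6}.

0.20

The minimum is attained at B = 0.2, A = 0.4:
  (B ∧ B) = min(0.2, 0.2) = 0.2
  (B ∧ A) = min(0.2, 0.4) = 0.2
  ((B ∧ A) ∧ B) = min(0.2, 0.2) = 0.2
  ((B ∧ B) → ((B ∧ A) ∧ B)): 0.2 ≤ 0.2, so result = 1
  ¬B: Gödel ¬ of 0.2 = 0 (operand ≠ 0)
  (A → B): 0.4 > 0.2, so result = 0.2
  (¬B ∨ (A → B)) = max(0, 0.2) = 0.2
  (((B ∧ B) → ((B ∧ A) ∧ B)) → (¬B ∨ (A → B))): 1 > 0.2, so result = 0.2
Checking all 36 assignments confirms none give a value below 0.20.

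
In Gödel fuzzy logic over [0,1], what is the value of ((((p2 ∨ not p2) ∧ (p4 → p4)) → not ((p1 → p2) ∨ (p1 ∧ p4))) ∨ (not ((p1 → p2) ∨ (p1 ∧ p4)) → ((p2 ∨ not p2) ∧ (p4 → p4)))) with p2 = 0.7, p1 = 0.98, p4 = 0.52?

not p2: Gödel ¬ of 0.7 = 0 (operand ≠ 0)
(p2 ∨ not p2) = max(0.7, 0) = 0.7
(p4 → p4): 0.52 ≤ 0.52, so result = 1
((p2 ∨ not p2) ∧ (p4 → p4)) = min(0.7, 1) = 0.7
(p1 → p2): 0.98 > 0.7, so result = 0.7
(p1 ∧ p4) = min(0.98, 0.52) = 0.52
((p1 → p2) ∨ (p1 ∧ p4)) = max(0.7, 0.52) = 0.7
not ((p1 → p2) ∨ (p1 ∧ p4)): Gödel ¬ of 0.7 = 0 (operand ≠ 0)
(((p2 ∨ not p2) ∧ (p4 → p4)) → not ((p1 → p2) ∨ (p1 ∧ p4))): 0.7 > 0, so result = 0
(p1 → p2): 0.98 > 0.7, so result = 0.7
(p1 ∧ p4) = min(0.98, 0.52) = 0.52
((p1 → p2) ∨ (p1 ∧ p4)) = max(0.7, 0.52) = 0.7
not ((p1 → p2) ∨ (p1 ∧ p4)): Gödel ¬ of 0.7 = 0 (operand ≠ 0)
not p2: Gödel ¬ of 0.7 = 0 (operand ≠ 0)
(p2 ∨ not p2) = max(0.7, 0) = 0.7
(p4 → p4): 0.52 ≤ 0.52, so result = 1
((p2 ∨ not p2) ∧ (p4 → p4)) = min(0.7, 1) = 0.7
(not ((p1 → p2) ∨ (p1 ∧ p4)) → ((p2 ∨ not p2) ∧ (p4 → p4))): 0 ≤ 0.7, so result = 1
((((p2 ∨ not p2) ∧ (p4 → p4)) → not ((p1 → p2) ∨ (p1 ∧ p4))) ∨ (not ((p1 → p2) ∨ (p1 ∧ p4)) → ((p2 ∨ not p2) ∧ (p4 → p4)))) = max(0, 1) = 1

1.00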